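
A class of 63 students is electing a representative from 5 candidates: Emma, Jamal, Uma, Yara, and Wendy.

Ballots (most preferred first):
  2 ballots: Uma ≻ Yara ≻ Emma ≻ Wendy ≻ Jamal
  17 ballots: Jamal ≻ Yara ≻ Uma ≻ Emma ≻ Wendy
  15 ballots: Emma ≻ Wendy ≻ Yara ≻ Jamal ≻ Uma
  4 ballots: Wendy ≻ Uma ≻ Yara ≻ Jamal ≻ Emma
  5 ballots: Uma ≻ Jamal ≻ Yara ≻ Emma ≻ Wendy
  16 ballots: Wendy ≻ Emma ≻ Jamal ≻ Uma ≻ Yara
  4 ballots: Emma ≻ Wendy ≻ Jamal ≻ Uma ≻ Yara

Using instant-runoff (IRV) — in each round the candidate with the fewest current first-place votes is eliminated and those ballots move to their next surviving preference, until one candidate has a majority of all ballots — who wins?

Round 1: Emma 19, Jamal 17, Uma 7, Yara 0, Wendy 20. Yara eliminated.
Round 2: Emma 19, Jamal 17, Uma 7, Wendy 20. Uma eliminated.
Round 3: Emma 21, Jamal 22, Wendy 20. Wendy eliminated.
Round 4: Emma 37, Jamal 26. Emma has a majority (≥32).

Emma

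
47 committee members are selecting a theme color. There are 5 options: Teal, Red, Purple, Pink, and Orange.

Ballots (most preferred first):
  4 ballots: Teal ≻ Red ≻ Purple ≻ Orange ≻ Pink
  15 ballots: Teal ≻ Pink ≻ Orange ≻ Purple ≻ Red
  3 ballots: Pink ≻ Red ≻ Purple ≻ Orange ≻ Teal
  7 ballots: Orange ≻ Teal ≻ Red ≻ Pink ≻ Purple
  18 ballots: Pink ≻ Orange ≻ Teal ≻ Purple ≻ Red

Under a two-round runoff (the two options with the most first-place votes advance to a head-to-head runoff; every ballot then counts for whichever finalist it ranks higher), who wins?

Round 1 first-place votes: Teal 19, Red 0, Purple 0, Pink 21, Orange 7. Pink and Teal advance.
Runoff: Pink is ranked above Teal on 21 ballots, Teal above Pink on 26.

Teal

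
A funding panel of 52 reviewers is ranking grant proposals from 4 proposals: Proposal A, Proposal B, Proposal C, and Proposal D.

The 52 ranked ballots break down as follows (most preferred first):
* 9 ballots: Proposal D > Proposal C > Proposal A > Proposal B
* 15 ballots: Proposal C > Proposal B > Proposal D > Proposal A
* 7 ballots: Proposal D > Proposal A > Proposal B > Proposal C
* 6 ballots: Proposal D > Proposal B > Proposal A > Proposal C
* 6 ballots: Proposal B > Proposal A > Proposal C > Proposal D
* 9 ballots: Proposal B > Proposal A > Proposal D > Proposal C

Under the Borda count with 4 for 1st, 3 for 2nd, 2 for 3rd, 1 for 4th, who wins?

Proposal B

Proposal A: 9×2 + 15×1 + 7×3 + 6×2 + 6×3 + 9×3 = 111
Proposal B: 9×1 + 15×3 + 7×2 + 6×3 + 6×4 + 9×4 = 146
Proposal C: 9×3 + 15×4 + 7×1 + 6×1 + 6×2 + 9×1 = 121
Proposal D: 9×4 + 15×2 + 7×4 + 6×4 + 6×1 + 9×2 = 142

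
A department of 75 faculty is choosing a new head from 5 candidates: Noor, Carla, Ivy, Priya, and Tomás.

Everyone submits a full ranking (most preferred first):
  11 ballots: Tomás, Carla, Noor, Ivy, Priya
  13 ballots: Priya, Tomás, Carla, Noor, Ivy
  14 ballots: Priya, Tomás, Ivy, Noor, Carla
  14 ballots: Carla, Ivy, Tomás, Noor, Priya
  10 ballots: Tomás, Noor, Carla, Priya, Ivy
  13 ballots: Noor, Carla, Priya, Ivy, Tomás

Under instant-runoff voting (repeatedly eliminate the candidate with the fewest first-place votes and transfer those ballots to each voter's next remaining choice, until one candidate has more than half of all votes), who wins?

Carla

Round 1: Noor 13, Carla 14, Ivy 0, Priya 27, Tomás 21. Ivy eliminated.
Round 2: Noor 13, Carla 14, Priya 27, Tomás 21. Noor eliminated.
Round 3: Carla 27, Priya 27, Tomás 21. Tomás eliminated.
Round 4: Carla 48, Priya 27. Carla has a majority (≥38).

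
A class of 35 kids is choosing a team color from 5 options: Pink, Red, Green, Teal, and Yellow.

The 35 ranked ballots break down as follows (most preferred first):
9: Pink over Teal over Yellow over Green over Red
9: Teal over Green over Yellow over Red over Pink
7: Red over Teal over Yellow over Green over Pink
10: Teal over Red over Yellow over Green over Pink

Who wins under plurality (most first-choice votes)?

First-place votes: Pink 9, Red 7, Green 0, Teal 19, Yellow 0.

Teal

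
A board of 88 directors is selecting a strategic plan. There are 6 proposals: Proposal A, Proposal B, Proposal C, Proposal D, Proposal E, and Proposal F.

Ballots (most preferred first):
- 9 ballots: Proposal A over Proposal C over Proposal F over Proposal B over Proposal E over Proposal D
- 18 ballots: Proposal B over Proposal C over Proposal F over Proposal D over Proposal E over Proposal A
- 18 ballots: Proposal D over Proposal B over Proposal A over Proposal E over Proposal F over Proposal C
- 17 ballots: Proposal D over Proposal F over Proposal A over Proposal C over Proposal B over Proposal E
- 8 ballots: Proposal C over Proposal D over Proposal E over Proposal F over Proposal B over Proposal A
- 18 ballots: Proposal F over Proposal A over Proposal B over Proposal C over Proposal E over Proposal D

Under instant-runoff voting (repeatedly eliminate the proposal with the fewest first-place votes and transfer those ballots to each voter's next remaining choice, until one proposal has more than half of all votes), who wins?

Proposal F

Round 1: Proposal A 9, Proposal B 18, Proposal C 8, Proposal D 35, Proposal E 0, Proposal F 18. Proposal E eliminated.
Round 2: Proposal A 9, Proposal B 18, Proposal C 8, Proposal D 35, Proposal F 18. Proposal C eliminated.
Round 3: Proposal A 9, Proposal B 18, Proposal D 43, Proposal F 18. Proposal A eliminated.
Round 4: Proposal B 18, Proposal D 43, Proposal F 27. Proposal B eliminated.
Round 5: Proposal D 43, Proposal F 45. Proposal F has a majority (≥45).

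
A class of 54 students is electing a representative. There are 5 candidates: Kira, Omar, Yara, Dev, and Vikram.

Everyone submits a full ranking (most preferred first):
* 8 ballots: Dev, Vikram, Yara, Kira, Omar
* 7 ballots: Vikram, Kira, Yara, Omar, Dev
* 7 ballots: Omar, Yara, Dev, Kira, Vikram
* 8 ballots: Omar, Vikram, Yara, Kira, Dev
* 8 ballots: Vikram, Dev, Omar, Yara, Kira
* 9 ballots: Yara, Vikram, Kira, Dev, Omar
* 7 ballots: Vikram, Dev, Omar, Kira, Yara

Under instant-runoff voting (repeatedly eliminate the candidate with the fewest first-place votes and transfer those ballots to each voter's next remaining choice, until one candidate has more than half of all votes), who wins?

Vikram

Round 1: Kira 0, Omar 15, Yara 9, Dev 8, Vikram 22. Kira eliminated.
Round 2: Omar 15, Yara 9, Dev 8, Vikram 22. Dev eliminated.
Round 3: Omar 15, Yara 9, Vikram 30. Vikram has a majority (≥28).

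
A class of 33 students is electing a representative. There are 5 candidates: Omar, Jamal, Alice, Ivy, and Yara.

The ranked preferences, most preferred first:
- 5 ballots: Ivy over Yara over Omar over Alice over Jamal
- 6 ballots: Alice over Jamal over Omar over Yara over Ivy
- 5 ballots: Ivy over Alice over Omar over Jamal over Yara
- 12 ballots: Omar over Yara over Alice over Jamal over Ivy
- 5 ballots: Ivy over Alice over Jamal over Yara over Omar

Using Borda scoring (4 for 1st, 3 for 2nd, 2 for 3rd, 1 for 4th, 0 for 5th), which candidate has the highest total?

Omar: 5×2 + 6×2 + 5×2 + 12×4 + 5×0 = 80
Jamal: 5×0 + 6×3 + 5×1 + 12×1 + 5×2 = 45
Alice: 5×1 + 6×4 + 5×3 + 12×2 + 5×3 = 83
Ivy: 5×4 + 6×0 + 5×4 + 12×0 + 5×4 = 60
Yara: 5×3 + 6×1 + 5×0 + 12×3 + 5×1 = 62

Alice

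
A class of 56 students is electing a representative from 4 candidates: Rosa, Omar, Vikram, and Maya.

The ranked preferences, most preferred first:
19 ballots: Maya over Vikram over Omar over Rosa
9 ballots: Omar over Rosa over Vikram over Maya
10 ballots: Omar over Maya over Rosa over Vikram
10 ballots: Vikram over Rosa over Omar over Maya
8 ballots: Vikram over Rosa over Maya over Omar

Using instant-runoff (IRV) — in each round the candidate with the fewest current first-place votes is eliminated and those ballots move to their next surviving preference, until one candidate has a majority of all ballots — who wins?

Omar

Round 1: Rosa 0, Omar 19, Vikram 18, Maya 19. Rosa eliminated.
Round 2: Omar 19, Vikram 18, Maya 19. Vikram eliminated.
Round 3: Omar 29, Maya 27. Omar has a majority (≥29).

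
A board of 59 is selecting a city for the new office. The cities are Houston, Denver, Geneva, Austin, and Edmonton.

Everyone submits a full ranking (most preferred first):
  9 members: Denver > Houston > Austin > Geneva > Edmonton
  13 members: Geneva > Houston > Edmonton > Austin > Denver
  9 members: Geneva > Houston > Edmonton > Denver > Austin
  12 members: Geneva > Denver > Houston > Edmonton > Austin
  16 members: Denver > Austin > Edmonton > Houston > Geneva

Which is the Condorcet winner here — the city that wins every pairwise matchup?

Geneva

Geneva vs Houston: 34–25
Geneva vs Denver: 34–25
Geneva vs Austin: 34–25
Geneva vs Edmonton: 43–16
Geneva beats every other city.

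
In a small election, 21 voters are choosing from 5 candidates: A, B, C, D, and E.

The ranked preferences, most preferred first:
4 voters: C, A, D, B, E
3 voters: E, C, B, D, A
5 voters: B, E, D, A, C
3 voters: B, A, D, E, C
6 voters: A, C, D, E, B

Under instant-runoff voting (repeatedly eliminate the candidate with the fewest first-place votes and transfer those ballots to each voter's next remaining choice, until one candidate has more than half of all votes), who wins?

C

Round 1: A 6, B 8, C 4, D 0, E 3. D eliminated.
Round 2: A 6, B 8, C 4, E 3. E eliminated.
Round 3: A 6, B 8, C 7. A eliminated.
Round 4: B 8, C 13. C has a majority (≥11).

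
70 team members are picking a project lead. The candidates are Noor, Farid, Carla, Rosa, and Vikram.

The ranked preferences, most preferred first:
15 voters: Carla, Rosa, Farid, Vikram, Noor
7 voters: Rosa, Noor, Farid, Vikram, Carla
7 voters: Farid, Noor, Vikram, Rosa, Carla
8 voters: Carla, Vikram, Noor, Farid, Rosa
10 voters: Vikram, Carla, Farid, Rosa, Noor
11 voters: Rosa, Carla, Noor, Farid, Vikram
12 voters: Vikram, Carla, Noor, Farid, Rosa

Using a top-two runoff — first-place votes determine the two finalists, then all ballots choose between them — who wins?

Round 1 first-place votes: Noor 0, Farid 7, Carla 23, Rosa 18, Vikram 22. Carla and Vikram advance.
Runoff: Carla is ranked above Vikram on 34 ballots, Vikram above Carla on 36.

Vikram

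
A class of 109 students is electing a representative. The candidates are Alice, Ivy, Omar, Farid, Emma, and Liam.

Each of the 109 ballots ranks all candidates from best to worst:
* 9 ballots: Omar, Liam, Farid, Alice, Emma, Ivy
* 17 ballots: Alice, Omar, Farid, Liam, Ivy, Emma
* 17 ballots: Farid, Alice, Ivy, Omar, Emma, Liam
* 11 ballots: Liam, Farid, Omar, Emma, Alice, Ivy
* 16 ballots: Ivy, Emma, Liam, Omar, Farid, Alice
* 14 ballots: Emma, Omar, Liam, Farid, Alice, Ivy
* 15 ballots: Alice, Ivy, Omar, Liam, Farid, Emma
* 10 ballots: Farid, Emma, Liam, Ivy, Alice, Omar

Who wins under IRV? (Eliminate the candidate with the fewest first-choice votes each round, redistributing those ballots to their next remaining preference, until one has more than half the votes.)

Liam

Round 1: Alice 32, Ivy 16, Omar 9, Farid 27, Emma 14, Liam 11. Omar eliminated.
Round 2: Alice 32, Ivy 16, Farid 27, Emma 14, Liam 20. Emma eliminated.
Round 3: Alice 32, Ivy 16, Farid 27, Liam 34. Ivy eliminated.
Round 4: Alice 32, Farid 27, Liam 50. Farid eliminated.
Round 5: Alice 49, Liam 60. Liam has a majority (≥55).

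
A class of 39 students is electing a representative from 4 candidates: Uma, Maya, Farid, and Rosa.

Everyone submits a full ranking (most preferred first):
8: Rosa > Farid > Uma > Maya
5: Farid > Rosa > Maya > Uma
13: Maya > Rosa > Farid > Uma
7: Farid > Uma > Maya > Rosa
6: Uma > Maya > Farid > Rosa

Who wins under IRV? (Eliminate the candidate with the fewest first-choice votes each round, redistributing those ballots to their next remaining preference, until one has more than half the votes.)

Farid

Round 1: Uma 6, Maya 13, Farid 12, Rosa 8. Uma eliminated.
Round 2: Maya 19, Farid 12, Rosa 8. Rosa eliminated.
Round 3: Maya 19, Farid 20. Farid has a majority (≥20).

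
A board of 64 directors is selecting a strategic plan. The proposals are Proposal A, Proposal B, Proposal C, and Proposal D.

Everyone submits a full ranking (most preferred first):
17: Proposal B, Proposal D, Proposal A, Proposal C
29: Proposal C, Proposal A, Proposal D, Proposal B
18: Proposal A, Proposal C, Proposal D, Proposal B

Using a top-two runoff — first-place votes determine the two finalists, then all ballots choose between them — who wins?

Round 1 first-place votes: Proposal A 18, Proposal B 17, Proposal C 29, Proposal D 0. Proposal C and Proposal A advance.
Runoff: Proposal C is ranked above Proposal A on 29 ballots, Proposal A above Proposal C on 35.

Proposal A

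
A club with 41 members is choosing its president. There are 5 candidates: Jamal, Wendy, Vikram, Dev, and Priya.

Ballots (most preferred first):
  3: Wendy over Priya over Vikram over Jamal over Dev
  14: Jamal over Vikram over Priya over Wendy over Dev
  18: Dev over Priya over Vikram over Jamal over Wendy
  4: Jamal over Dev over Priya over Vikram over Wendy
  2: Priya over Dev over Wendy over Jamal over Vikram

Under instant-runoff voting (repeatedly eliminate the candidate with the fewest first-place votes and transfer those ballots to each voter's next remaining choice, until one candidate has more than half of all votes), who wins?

Round 1: Jamal 18, Wendy 3, Vikram 0, Dev 18, Priya 2. Vikram eliminated.
Round 2: Jamal 18, Wendy 3, Dev 18, Priya 2. Priya eliminated.
Round 3: Jamal 18, Wendy 3, Dev 20. Wendy eliminated.
Round 4: Jamal 21, Dev 20. Jamal has a majority (≥21).

Jamal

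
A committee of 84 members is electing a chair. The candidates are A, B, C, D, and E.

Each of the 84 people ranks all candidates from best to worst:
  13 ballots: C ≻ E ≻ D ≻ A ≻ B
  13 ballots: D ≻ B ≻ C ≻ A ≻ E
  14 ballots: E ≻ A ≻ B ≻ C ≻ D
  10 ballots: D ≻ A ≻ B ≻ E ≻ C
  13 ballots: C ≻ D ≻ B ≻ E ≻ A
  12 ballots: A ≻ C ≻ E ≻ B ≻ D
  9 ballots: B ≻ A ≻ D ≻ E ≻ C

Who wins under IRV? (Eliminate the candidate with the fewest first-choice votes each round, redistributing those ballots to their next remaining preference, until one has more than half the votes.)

A

Round 1: A 12, B 9, C 26, D 23, E 14. B eliminated.
Round 2: A 21, C 26, D 23, E 14. E eliminated.
Round 3: A 35, C 26, D 23. D eliminated.
Round 4: A 45, C 39. A has a majority (≥43).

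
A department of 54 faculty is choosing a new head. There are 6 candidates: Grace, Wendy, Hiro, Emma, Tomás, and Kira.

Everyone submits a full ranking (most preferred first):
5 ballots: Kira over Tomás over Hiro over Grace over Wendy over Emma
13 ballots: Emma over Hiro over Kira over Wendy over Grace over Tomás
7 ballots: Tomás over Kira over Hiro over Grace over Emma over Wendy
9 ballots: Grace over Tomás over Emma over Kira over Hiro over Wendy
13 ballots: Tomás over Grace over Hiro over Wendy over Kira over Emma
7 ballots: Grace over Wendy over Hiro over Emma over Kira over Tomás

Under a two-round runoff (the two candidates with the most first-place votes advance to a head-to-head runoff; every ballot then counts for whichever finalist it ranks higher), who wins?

Round 1 first-place votes: Grace 16, Wendy 0, Hiro 0, Emma 13, Tomás 20, Kira 5. Tomás and Grace advance.
Runoff: Tomás is ranked above Grace on 25 ballots, Grace above Tomás on 29.

Grace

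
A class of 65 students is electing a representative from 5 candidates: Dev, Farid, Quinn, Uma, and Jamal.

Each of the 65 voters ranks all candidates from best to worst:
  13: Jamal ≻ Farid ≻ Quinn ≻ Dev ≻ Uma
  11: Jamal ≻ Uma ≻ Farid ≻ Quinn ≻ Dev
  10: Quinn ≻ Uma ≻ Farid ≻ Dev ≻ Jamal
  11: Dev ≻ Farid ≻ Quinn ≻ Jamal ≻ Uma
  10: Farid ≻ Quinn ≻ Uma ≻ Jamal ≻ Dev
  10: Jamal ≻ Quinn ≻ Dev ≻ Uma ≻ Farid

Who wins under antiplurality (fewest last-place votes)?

Last-place votes: Dev 21, Farid 10, Quinn 0, Uma 24, Jamal 10.

Quinn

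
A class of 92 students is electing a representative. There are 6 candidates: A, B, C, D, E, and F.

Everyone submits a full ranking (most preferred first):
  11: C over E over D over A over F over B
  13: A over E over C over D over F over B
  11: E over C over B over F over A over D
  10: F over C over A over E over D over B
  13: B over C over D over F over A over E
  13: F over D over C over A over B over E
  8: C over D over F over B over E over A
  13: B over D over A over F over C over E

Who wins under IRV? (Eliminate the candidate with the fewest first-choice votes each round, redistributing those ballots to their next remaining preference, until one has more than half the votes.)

C

Round 1: A 13, B 26, C 19, D 0, E 11, F 23. D eliminated.
Round 2: A 13, B 26, C 19, E 11, F 23. E eliminated.
Round 3: A 13, B 26, C 30, F 23. A eliminated.
Round 4: B 26, C 43, F 23. F eliminated.
Round 5: B 26, C 66. C has a majority (≥47).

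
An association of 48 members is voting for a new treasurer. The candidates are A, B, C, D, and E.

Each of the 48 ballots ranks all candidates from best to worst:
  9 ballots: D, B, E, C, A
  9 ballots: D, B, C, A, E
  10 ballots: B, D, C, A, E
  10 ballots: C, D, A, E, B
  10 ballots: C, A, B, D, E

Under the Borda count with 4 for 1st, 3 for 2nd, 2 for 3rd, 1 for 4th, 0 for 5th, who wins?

A: 9×0 + 9×1 + 10×1 + 10×2 + 10×3 = 69
B: 9×3 + 9×3 + 10×4 + 10×0 + 10×2 = 114
C: 9×1 + 9×2 + 10×2 + 10×4 + 10×4 = 127
D: 9×4 + 9×4 + 10×3 + 10×3 + 10×1 = 142
E: 9×2 + 9×0 + 10×0 + 10×1 + 10×0 = 28

D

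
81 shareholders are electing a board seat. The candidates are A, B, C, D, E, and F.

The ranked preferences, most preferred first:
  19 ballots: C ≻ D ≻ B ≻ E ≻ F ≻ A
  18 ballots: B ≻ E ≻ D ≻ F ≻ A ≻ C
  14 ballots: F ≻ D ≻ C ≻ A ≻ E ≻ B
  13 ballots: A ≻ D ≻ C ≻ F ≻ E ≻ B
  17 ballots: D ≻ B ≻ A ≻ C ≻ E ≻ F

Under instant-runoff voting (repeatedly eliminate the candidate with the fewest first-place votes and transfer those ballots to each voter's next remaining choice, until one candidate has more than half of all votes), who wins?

Round 1: A 13, B 18, C 19, D 17, E 0, F 14. E eliminated.
Round 2: A 13, B 18, C 19, D 17, F 14. A eliminated.
Round 3: B 18, C 19, D 30, F 14. F eliminated.
Round 4: B 18, C 19, D 44. D has a majority (≥41).

D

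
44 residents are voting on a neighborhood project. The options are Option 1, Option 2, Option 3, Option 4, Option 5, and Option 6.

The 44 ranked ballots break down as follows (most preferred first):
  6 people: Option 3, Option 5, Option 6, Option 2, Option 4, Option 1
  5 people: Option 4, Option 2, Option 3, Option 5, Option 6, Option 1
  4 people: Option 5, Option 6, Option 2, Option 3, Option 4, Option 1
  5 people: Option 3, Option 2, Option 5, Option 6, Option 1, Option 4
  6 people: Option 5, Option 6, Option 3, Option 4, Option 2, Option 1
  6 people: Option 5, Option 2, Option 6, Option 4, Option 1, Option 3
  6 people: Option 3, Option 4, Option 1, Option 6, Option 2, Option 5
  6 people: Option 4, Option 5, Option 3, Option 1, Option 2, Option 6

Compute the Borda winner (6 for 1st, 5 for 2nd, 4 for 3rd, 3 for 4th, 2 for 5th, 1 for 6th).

Option 1: 6×1 + 5×1 + 4×1 + 5×2 + 6×1 + 6×2 + 6×4 + 6×3 = 85
Option 2: 6×3 + 5×5 + 4×4 + 5×5 + 6×2 + 6×5 + 6×2 + 6×2 = 150
Option 3: 6×6 + 5×4 + 4×3 + 5×6 + 6×4 + 6×1 + 6×6 + 6×4 = 188
Option 4: 6×2 + 5×6 + 4×2 + 5×1 + 6×3 + 6×3 + 6×5 + 6×6 = 157
Option 5: 6×5 + 5×3 + 4×6 + 5×4 + 6×6 + 6×6 + 6×1 + 6×5 = 197
Option 6: 6×4 + 5×2 + 4×5 + 5×3 + 6×5 + 6×4 + 6×3 + 6×1 = 147

Option 5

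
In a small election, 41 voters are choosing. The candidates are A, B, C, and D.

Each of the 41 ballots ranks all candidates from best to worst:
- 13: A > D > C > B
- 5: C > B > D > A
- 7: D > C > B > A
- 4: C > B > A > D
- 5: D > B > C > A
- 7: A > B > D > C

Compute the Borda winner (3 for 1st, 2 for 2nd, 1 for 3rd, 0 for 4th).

D

A: 13×3 + 5×0 + 7×0 + 4×1 + 5×0 + 7×3 = 64
B: 13×0 + 5×2 + 7×1 + 4×2 + 5×2 + 7×2 = 49
C: 13×1 + 5×3 + 7×2 + 4×3 + 5×1 + 7×0 = 59
D: 13×2 + 5×1 + 7×3 + 4×0 + 5×3 + 7×1 = 74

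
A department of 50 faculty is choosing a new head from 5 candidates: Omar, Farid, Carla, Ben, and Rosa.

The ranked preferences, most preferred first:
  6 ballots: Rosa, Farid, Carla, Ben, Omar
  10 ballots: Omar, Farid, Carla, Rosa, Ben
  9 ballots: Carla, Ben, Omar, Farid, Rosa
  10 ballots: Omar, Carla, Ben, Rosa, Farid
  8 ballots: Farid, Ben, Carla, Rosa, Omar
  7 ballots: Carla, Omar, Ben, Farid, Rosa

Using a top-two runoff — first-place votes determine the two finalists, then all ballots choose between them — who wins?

Round 1 first-place votes: Omar 20, Farid 8, Carla 16, Ben 0, Rosa 6. Omar and Carla advance.
Runoff: Omar is ranked above Carla on 20 ballots, Carla above Omar on 30.

Carla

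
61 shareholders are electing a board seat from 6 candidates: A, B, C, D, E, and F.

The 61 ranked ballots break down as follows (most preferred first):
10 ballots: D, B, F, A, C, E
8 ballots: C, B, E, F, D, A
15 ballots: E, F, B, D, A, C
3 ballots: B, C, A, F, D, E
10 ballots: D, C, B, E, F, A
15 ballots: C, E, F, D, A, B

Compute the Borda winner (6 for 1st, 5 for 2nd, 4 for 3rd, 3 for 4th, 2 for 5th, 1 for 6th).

A: 10×3 + 8×1 + 15×2 + 3×4 + 10×1 + 15×2 = 120
B: 10×5 + 8×5 + 15×4 + 3×6 + 10×4 + 15×1 = 223
C: 10×2 + 8×6 + 15×1 + 3×5 + 10×5 + 15×6 = 238
D: 10×6 + 8×2 + 15×3 + 3×2 + 10×6 + 15×3 = 232
E: 10×1 + 8×4 + 15×6 + 3×1 + 10×3 + 15×5 = 240
F: 10×4 + 8×3 + 15×5 + 3×3 + 10×2 + 15×4 = 228

E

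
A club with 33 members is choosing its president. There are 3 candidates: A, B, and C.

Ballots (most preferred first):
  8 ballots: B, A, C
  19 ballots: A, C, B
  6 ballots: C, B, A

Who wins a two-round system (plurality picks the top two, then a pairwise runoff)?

A

Round 1 first-place votes: A 19, B 8, C 6. A and B advance.
Runoff: A is ranked above B on 19 ballots, B above A on 14.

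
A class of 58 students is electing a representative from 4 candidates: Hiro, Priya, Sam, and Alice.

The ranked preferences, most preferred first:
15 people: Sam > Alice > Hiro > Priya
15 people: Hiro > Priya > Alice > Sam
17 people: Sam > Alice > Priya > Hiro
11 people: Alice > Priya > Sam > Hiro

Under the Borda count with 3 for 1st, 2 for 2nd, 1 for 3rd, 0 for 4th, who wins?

Alice

Hiro: 15×1 + 15×3 + 17×0 + 11×0 = 60
Priya: 15×0 + 15×2 + 17×1 + 11×2 = 69
Sam: 15×3 + 15×0 + 17×3 + 11×1 = 107
Alice: 15×2 + 15×1 + 17×2 + 11×3 = 112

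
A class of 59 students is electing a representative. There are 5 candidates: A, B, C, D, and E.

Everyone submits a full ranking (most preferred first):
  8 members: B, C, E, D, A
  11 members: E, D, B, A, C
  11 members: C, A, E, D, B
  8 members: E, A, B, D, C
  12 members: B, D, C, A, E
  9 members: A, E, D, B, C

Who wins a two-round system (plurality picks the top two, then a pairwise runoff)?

Round 1 first-place votes: A 9, B 20, C 11, D 0, E 19. B and E advance.
Runoff: B is ranked above E on 20 ballots, E above B on 39.

E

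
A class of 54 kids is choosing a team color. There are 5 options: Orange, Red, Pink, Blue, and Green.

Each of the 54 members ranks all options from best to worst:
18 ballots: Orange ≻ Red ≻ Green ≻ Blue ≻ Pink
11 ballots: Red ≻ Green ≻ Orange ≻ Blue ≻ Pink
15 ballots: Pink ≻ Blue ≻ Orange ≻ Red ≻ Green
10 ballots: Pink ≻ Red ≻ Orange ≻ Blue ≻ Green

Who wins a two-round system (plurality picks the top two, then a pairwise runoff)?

Round 1 first-place votes: Orange 18, Red 11, Pink 25, Blue 0, Green 0. Pink and Orange advance.
Runoff: Pink is ranked above Orange on 25 ballots, Orange above Pink on 29.

Orange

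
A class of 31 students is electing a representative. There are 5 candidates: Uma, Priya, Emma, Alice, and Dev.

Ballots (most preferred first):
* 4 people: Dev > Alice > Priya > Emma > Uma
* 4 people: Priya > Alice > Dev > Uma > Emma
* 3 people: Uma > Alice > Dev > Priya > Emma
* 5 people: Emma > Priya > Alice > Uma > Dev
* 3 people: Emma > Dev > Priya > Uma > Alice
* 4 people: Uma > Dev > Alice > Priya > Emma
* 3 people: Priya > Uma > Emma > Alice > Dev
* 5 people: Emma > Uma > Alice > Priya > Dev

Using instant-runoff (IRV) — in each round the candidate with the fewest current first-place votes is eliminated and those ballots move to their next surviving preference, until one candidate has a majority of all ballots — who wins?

Round 1: Uma 7, Priya 7, Emma 13, Alice 0, Dev 4. Alice eliminated.
Round 2: Uma 7, Priya 7, Emma 13, Dev 4. Dev eliminated.
Round 3: Uma 7, Priya 11, Emma 13. Uma eliminated.
Round 4: Priya 18, Emma 13. Priya has a majority (≥16).

Priya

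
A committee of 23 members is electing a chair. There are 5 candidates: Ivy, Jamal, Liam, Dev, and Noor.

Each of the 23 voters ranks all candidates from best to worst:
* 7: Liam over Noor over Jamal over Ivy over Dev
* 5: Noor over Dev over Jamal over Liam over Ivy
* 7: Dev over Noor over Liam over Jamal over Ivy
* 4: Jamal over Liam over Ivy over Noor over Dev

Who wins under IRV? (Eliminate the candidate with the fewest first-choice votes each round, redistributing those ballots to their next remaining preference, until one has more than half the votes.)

Dev

Round 1: Ivy 0, Jamal 4, Liam 7, Dev 7, Noor 5. Ivy eliminated.
Round 2: Jamal 4, Liam 7, Dev 7, Noor 5. Jamal eliminated.
Round 3: Liam 11, Dev 7, Noor 5. Noor eliminated.
Round 4: Liam 11, Dev 12. Dev has a majority (≥12).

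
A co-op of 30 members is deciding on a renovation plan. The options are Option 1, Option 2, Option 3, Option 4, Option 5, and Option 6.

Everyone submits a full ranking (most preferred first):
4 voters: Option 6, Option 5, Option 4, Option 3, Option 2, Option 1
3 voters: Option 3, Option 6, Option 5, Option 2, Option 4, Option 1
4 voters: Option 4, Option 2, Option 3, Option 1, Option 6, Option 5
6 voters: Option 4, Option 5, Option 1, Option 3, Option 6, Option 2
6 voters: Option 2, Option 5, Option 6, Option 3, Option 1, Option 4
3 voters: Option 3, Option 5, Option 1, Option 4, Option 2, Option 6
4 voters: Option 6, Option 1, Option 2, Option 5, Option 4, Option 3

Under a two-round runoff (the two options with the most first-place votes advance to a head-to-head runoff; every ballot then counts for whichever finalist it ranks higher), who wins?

Round 1 first-place votes: Option 1 0, Option 2 6, Option 3 6, Option 4 10, Option 5 0, Option 6 8. Option 4 and Option 6 advance.
Runoff: Option 4 is ranked above Option 6 on 13 ballots, Option 6 above Option 4 on 17.

Option 6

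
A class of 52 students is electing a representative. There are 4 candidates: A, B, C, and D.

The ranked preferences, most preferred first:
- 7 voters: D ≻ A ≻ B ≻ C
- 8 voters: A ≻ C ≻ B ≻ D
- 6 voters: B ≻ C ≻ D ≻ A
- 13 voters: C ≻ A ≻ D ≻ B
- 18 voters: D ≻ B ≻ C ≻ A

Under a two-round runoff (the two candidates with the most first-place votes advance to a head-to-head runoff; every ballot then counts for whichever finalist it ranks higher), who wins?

C

Round 1 first-place votes: A 8, B 6, C 13, D 25. D and C advance.
Runoff: D is ranked above C on 25 ballots, C above D on 27.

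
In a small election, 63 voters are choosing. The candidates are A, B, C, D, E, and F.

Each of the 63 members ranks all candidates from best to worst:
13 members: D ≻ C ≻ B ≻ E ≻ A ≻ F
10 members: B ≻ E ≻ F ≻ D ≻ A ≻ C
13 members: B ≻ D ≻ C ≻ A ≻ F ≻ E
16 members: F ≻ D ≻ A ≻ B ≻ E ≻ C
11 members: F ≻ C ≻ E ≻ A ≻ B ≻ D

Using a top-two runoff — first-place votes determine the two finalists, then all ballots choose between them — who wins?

B

Round 1 first-place votes: A 0, B 23, C 0, D 13, E 0, F 27. F and B advance.
Runoff: F is ranked above B on 27 ballots, B above F on 36.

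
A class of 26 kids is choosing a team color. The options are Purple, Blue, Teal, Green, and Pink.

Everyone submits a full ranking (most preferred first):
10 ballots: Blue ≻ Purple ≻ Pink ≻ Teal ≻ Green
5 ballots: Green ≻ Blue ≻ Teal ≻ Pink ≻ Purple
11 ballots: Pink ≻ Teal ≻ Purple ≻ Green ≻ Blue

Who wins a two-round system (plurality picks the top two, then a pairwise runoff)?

Round 1 first-place votes: Purple 0, Blue 10, Teal 0, Green 5, Pink 11. Pink and Blue advance.
Runoff: Pink is ranked above Blue on 11 ballots, Blue above Pink on 15.

Blue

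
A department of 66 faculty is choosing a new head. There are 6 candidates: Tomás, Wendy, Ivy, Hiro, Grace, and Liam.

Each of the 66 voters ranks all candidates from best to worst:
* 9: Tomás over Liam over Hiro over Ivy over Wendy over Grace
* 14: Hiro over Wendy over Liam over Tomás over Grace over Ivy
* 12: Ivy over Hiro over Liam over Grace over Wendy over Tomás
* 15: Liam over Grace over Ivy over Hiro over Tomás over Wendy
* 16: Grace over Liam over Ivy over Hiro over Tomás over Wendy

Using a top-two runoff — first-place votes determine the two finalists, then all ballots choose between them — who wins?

Liam

Round 1 first-place votes: Tomás 9, Wendy 0, Ivy 12, Hiro 14, Grace 16, Liam 15. Grace and Liam advance.
Runoff: Grace is ranked above Liam on 16 ballots, Liam above Grace on 50.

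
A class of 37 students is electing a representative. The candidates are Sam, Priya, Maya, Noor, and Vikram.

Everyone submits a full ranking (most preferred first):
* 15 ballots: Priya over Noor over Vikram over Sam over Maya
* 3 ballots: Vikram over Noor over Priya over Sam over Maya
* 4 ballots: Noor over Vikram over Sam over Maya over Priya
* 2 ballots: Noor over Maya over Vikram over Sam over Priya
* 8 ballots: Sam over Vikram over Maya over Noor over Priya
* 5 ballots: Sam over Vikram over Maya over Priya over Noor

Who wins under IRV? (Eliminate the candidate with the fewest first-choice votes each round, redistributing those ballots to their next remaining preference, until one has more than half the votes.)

Round 1: Sam 13, Priya 15, Maya 0, Noor 6, Vikram 3. Maya eliminated.
Round 2: Sam 13, Priya 15, Noor 6, Vikram 3. Vikram eliminated.
Round 3: Sam 13, Priya 15, Noor 9. Noor eliminated.
Round 4: Sam 19, Priya 18. Sam has a majority (≥19).

Sam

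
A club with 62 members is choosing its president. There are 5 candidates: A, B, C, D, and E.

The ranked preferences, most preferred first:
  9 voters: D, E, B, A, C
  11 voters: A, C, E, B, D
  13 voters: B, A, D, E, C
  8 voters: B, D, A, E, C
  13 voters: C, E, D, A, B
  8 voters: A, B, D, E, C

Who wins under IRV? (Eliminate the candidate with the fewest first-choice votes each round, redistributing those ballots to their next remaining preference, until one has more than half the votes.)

Round 1: A 19, B 21, C 13, D 9, E 0. E eliminated.
Round 2: A 19, B 21, C 13, D 9. D eliminated.
Round 3: A 19, B 30, C 13. C eliminated.
Round 4: A 32, B 30. A has a majority (≥32).

A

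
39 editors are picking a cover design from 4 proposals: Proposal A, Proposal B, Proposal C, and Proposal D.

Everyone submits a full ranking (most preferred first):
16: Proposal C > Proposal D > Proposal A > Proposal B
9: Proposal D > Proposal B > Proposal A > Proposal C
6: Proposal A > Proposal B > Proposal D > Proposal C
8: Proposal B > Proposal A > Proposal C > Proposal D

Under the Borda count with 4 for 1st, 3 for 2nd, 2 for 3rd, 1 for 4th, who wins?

Proposal A: 16×2 + 9×2 + 6×4 + 8×3 = 98
Proposal B: 16×1 + 9×3 + 6×3 + 8×4 = 93
Proposal C: 16×4 + 9×1 + 6×1 + 8×2 = 95
Proposal D: 16×3 + 9×4 + 6×2 + 8×1 = 104

Proposal D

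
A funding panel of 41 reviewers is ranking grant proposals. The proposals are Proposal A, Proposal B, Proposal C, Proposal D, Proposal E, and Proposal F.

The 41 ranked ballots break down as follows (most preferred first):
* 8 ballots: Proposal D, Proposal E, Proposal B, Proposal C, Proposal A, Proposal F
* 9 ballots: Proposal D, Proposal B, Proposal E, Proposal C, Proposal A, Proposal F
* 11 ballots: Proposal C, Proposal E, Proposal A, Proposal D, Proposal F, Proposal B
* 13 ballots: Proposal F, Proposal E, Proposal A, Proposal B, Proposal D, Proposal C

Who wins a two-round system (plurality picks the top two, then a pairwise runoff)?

Proposal D

Round 1 first-place votes: Proposal A 0, Proposal B 0, Proposal C 11, Proposal D 17, Proposal E 0, Proposal F 13. Proposal D and Proposal F advance.
Runoff: Proposal D is ranked above Proposal F on 28 ballots, Proposal F above Proposal D on 13.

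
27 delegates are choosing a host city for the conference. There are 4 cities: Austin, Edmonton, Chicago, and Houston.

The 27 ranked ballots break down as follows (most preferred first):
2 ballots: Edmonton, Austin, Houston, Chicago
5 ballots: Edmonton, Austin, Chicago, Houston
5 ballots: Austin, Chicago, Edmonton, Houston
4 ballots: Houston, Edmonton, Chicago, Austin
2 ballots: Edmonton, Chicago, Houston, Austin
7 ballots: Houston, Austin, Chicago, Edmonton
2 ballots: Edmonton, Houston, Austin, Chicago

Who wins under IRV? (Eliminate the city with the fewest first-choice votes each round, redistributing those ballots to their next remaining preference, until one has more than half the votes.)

Edmonton

Round 1: Austin 5, Edmonton 11, Chicago 0, Houston 11. Chicago eliminated.
Round 2: Austin 5, Edmonton 11, Houston 11. Austin eliminated.
Round 3: Edmonton 16, Houston 11. Edmonton has a majority (≥14).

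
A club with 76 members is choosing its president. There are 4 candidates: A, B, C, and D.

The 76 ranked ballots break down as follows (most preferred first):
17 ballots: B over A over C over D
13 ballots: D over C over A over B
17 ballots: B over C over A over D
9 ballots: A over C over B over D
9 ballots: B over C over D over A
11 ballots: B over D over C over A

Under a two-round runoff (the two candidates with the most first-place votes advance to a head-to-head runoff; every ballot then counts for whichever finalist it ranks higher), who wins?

B

Round 1 first-place votes: A 9, B 54, C 0, D 13. B and D advance.
Runoff: B is ranked above D on 63 ballots, D above B on 13.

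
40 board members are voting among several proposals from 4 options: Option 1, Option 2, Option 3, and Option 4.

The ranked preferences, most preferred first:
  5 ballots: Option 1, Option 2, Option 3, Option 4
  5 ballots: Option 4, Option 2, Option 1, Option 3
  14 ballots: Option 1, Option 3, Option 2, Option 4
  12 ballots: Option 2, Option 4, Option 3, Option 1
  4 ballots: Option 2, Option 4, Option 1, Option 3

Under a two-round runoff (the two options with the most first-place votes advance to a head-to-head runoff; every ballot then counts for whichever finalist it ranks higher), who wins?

Round 1 first-place votes: Option 1 19, Option 2 16, Option 3 0, Option 4 5. Option 1 and Option 2 advance.
Runoff: Option 1 is ranked above Option 2 on 19 ballots, Option 2 above Option 1 on 21.

Option 2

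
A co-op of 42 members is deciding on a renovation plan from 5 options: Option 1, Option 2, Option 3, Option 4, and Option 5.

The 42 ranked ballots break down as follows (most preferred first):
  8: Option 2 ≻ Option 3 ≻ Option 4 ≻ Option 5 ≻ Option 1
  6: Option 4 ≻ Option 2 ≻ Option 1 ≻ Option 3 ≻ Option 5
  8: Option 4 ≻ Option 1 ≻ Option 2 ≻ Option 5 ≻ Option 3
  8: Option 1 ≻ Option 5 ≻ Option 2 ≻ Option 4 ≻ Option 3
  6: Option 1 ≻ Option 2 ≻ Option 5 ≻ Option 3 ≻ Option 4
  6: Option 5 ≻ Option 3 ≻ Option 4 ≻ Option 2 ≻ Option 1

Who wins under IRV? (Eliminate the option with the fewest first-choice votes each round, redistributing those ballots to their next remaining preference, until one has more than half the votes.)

Round 1: Option 1 14, Option 2 8, Option 3 0, Option 4 14, Option 5 6. Option 3 eliminated.
Round 2: Option 1 14, Option 2 8, Option 4 14, Option 5 6. Option 5 eliminated.
Round 3: Option 1 14, Option 2 8, Option 4 20. Option 2 eliminated.
Round 4: Option 1 14, Option 4 28. Option 4 has a majority (≥22).

Option 4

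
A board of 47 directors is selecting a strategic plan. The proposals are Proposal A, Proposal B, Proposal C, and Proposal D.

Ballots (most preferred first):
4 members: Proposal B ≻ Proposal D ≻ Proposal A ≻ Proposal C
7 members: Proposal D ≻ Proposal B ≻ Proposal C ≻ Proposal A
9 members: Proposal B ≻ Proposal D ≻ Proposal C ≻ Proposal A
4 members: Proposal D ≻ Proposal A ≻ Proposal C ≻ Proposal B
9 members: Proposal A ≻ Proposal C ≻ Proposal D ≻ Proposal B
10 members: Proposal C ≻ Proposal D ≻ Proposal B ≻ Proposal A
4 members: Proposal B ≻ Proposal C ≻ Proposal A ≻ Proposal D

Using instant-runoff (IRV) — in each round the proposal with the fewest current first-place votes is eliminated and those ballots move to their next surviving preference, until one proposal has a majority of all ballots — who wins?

Proposal B

Round 1: Proposal A 9, Proposal B 17, Proposal C 10, Proposal D 11. Proposal A eliminated.
Round 2: Proposal B 17, Proposal C 19, Proposal D 11. Proposal D eliminated.
Round 3: Proposal B 24, Proposal C 23. Proposal B has a majority (≥24).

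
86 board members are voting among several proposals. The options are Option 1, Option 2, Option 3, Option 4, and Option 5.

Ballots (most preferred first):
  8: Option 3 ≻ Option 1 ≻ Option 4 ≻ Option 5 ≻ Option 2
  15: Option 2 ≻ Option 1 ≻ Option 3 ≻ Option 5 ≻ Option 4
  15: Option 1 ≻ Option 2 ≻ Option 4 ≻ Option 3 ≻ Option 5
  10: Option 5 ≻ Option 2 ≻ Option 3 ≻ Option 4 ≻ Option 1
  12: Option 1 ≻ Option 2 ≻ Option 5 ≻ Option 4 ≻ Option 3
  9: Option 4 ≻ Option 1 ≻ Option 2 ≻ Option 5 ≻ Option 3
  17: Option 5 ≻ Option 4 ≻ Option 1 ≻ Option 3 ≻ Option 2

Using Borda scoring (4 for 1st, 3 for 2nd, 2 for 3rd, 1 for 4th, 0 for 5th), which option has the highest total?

Option 1

Option 1: 8×3 + 15×3 + 15×4 + 10×0 + 12×4 + 9×3 + 17×2 = 238
Option 2: 8×0 + 15×4 + 15×3 + 10×3 + 12×3 + 9×2 + 17×0 = 189
Option 3: 8×4 + 15×2 + 15×1 + 10×2 + 12×0 + 9×0 + 17×1 = 114
Option 4: 8×2 + 15×0 + 15×2 + 10×1 + 12×1 + 9×4 + 17×3 = 155
Option 5: 8×1 + 15×1 + 15×0 + 10×4 + 12×2 + 9×1 + 17×4 = 164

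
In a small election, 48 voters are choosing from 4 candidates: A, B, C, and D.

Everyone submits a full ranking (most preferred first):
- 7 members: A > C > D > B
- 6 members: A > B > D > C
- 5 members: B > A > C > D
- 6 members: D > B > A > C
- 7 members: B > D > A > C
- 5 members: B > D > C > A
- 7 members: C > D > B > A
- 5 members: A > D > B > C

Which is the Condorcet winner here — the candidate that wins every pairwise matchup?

D

D vs A: 25–23
D vs B: 25–23
D vs C: 29–19
D beats every other candidate.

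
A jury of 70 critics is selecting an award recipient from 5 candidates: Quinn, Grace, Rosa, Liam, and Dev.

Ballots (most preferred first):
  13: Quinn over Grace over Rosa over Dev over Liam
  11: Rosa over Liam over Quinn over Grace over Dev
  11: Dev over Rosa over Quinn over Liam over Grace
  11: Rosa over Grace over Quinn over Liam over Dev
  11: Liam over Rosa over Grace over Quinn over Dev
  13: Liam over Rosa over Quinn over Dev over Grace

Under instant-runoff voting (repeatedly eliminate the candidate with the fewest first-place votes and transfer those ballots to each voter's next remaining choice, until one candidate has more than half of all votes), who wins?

Rosa

Round 1: Quinn 13, Grace 0, Rosa 22, Liam 24, Dev 11. Grace eliminated.
Round 2: Quinn 13, Rosa 22, Liam 24, Dev 11. Dev eliminated.
Round 3: Quinn 13, Rosa 33, Liam 24. Quinn eliminated.
Round 4: Rosa 46, Liam 24. Rosa has a majority (≥36).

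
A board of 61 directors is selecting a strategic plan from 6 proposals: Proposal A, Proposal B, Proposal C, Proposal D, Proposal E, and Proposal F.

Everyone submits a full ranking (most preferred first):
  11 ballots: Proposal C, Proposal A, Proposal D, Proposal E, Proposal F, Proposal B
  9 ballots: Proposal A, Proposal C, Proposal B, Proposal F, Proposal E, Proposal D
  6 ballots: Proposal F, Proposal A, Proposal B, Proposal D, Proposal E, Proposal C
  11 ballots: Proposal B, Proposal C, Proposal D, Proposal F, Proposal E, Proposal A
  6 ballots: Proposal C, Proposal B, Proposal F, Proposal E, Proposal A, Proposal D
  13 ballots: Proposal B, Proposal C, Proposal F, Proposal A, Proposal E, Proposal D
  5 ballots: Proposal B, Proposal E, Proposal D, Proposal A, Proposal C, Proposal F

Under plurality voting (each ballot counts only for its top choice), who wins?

First-place votes: Proposal A 9, Proposal B 29, Proposal C 17, Proposal D 0, Proposal E 0, Proposal F 6.

Proposal B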